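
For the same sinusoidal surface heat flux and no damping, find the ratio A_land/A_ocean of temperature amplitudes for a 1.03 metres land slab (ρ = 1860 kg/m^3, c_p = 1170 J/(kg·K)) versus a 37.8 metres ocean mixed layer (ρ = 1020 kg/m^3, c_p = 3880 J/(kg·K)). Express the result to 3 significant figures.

C_ocean = 1020 × 3880 × 37.8 = 1.50×10^8 J/(m²·K).
C_land = 1860 × 1170 × 1.03 = 2.24×10^6 J/(m²·K).
Undamped amplitude ∝ 1/C, so A_land/A_ocean = C_ocean/C_land = 66.7.

66.7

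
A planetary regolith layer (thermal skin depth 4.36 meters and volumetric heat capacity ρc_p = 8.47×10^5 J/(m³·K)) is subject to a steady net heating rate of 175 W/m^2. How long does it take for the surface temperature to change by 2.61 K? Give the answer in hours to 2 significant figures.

Areal heat capacity C = ρc_p × D = 8.47×10^5 × 4.36 = 3.69×10^6 J/(m²·K).
Time required: Δt = C ΔT / F = 3.69×10^6 × 2.61 / 175 = 55100 s.
In hours: 55100 s / (3600 s/hour) = 15.3 hours.

15 hours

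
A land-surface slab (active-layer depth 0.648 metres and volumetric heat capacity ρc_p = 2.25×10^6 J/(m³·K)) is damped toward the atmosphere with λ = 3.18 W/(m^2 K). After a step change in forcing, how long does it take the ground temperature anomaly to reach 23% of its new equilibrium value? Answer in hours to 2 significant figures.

Areal heat capacity C = ρc_p × D = 2.25×10^6 × 0.648 = 1.46×10^6 J m⁻² K⁻¹.
τ = C / λ = 1.46×10^6 / 3.18 = 4.58×10^5 s.
Fraction reached: 1 − e^(−t/τ) = 0.23 ⇒ t = −τ ln(1 − 0.23) = τ × 0.261.
t = 1.20×10^5 s = 33.3 hours.

33 hours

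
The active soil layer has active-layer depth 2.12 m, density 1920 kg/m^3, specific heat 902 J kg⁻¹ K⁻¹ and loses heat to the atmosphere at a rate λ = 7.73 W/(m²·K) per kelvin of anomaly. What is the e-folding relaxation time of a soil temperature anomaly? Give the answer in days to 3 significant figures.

Areal heat capacity C = ρ c_p D = 1920 × 902 × 2.12 = 3.67×10^6 J/(m^2 K).
Relaxation time τ = C / λ = 3.67×10^6 / 7.73 = 4.75×10^5 s.
In days: 4.75×10^5 s / (86400 s/day) = 5.50 days.

5.50 days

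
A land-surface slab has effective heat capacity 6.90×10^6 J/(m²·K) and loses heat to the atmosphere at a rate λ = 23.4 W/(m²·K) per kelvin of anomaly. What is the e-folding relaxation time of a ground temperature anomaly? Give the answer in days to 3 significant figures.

3.41 days

Areal heat capacity C = 6.90×10^6 J/(m²·K) (given).
Relaxation time τ = C / λ = 6.90×10^6 / 23.4 = 2.95×10^5 s.
In days: 2.95×10^5 s / (86400 s/day) = 3.41 days.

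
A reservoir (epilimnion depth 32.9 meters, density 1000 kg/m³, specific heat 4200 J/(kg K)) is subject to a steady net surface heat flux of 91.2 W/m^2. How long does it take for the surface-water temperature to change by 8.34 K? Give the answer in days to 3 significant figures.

Areal heat capacity C = ρ c_p D = 1000 × 4200 × 32.9 = 1.38×10^8 J/(m^2 K).
Time required: Δt = C ΔT / F = 1.38×10^8 × 8.34 / 91.2 = 1.26×10^7 s.
In days: 1.26×10^7 s / (86400 s/day) = 146 days.

146 days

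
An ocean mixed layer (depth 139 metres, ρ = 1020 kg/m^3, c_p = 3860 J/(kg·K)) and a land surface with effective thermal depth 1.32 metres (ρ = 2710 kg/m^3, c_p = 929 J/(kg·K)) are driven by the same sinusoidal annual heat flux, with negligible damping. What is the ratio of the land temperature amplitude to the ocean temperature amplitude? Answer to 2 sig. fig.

C_ocean = 1020 × 3860 × 139 = 5.47×10^8 J/(m²·K).
C_land = 2710 × 929 × 1.32 = 3.32×10^6 J/(m²·K).
Undamped amplitude ∝ 1/C, so A_land/A_ocean = C_ocean/C_land = 165.

160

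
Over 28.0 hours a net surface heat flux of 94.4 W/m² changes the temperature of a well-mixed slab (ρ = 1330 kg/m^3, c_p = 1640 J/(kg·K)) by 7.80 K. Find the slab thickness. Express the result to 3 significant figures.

Heat input Q = F Δt = 94.4 × 1.01×10^5 s = 9.52×10^6 J/m².
Required areal heat capacity C = Q / ΔT = 1.22×10^6 J/(m²·K).
Depth D = C / (ρ c_p) = 1.22×10^6 / (1330 × 1640) = 0.559 m.

0.559 m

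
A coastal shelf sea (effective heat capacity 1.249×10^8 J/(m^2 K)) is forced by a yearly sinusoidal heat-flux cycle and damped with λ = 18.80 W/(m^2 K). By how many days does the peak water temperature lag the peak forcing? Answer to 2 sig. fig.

Areal heat capacity C = 1.249×10^8 J/(m^2 K) (given).
ω = 2π / 3.15×10^7 s = 1.99×10^-7 s⁻¹.
Phase lag φ = arctan(Cω/λ) = arctan(24.9/18.80) = 0.924 rad.
Time lag = φ / ω = 0.924 / 1.99×10^-7 = 4.64×10^6 s = 53.7 days.

54 days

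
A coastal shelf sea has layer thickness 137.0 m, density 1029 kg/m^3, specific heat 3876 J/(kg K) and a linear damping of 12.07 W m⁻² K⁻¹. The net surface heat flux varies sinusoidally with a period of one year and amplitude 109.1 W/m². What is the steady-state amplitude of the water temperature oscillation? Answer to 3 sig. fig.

0.996 K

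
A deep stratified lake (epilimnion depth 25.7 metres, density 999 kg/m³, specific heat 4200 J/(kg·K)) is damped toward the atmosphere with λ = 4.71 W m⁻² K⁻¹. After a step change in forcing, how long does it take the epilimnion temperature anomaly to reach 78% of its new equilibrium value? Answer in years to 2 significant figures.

1.1 years

Areal heat capacity C = ρ c_p D = 999 × 4200 × 25.7 = 1.08×10^8 J/(m²·K).
τ = C / λ = 1.08×10^8 / 4.71 = 2.29×10^7 s.
Fraction reached: 1 − e^(−t/τ) = 0.78 ⇒ t = −τ ln(1 − 0.78) = τ × 1.51.
t = 3.47×10^7 s = 1.10 years.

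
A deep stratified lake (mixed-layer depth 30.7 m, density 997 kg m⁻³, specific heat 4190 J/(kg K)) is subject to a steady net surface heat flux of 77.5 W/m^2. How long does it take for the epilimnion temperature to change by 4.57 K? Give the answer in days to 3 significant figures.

Areal heat capacity C = ρ c_p D = 997 × 4190 × 30.7 = 1.28×10^8 J/(m²·K).
Time required: Δt = C ΔT / F = 1.28×10^8 × 4.57 / 77.5 = 7.56×10^6 s.
In days: 7.56×10^6 s / (86400 s/day) = 87.5 days.

87.5 days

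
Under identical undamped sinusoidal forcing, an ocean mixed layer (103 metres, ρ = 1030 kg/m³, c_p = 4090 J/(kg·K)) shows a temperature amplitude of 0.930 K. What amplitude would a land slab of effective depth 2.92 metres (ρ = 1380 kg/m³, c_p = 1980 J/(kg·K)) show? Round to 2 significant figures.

51 K

C_ocean = 4.34×10^8 J/(m²·K); C_land = 7.98×10^6 J/(m²·K).
A ∝ 1/C ⇒ A_land = A_ocean × C_ocean/C_land = 0.930 × 54.4 = 50.6 K.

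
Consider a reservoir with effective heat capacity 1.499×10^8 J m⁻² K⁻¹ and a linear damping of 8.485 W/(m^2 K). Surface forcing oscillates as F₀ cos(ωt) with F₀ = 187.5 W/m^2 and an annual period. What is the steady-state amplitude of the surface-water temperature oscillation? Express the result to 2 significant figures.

6.0 K

Areal heat capacity C = 1.499×10^8 J m⁻² K⁻¹ (given).
Angular frequency ω = 2π / T = 2π / 3.15×10^7 s = 1.99×10^-7 s⁻¹.
√((Cω)² + λ²) = √((29.9)² + 8.485²) = 31.0 W/(m²·K).
Amplitude A = F₀ / √((Cω)²+λ²) = 187.5 / 31.0 = 6.04 K.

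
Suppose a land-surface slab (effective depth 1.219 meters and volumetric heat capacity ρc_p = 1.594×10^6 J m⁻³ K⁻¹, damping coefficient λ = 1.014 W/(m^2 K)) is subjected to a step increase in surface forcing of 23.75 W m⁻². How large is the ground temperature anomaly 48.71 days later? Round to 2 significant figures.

Areal heat capacity C = ρc_p × D = 1.594×10^6 × 1.219 = 1.94×10^6 J/(m²·K).
τ = C / λ = 1.94×10^6 / 1.014 = 1.92×10^6 s.
Equilibrium anomaly ΔT_eq = F / λ = 23.75 / 1.014 = 23.4 K.
t = 48.71 days = 4.21×10^6 s, so t/τ = 2.20.
ΔT(t) = ΔT_eq (1 − e^(−t/τ)) = 23.4 × (1 − e^−2.20) = 20.8 K.

21 K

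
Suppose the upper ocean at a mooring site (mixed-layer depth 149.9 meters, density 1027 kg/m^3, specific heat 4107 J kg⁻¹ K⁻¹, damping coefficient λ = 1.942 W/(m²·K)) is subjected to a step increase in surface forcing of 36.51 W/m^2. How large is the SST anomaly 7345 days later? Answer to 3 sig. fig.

Areal heat capacity C = ρ c_p D = 1027 × 4107 × 149.9 = 6.32×10^8 J m⁻² K⁻¹.
τ = C / λ = 6.32×10^8 / 1.942 = 3.26×10^8 s.
Equilibrium anomaly ΔT_eq = F / λ = 36.51 / 1.942 = 18.8 K.
t = 7345 days = 6.35×10^8 s, so t/τ = 1.95.
ΔT(t) = ΔT_eq (1 − e^(−t/τ)) = 18.8 × (1 − e^−1.95) = 16.1 K.

16.1 K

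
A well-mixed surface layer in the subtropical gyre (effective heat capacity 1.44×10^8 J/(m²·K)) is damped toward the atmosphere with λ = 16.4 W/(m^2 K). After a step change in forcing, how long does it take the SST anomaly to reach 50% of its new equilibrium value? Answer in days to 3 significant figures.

70.4 days

Areal heat capacity C = 1.44×10^8 J/(m²·K) (given).
τ = C / λ = 1.44×10^8 / 16.4 = 8.78×10^6 s.
Fraction reached: 1 − e^(−t/τ) = 0.50 ⇒ t = −τ ln(1 − 0.50) = τ × 0.693.
t = 6.09×10^6 s = 70.4 days.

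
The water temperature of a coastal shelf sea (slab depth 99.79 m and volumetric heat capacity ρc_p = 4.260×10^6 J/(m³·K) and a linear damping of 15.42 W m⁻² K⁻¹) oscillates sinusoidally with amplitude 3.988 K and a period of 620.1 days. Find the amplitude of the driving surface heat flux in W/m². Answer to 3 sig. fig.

Areal heat capacity C = ρc_p × D = 4.260×10^6 × 99.79 = 4.25×10^8 J m⁻² K⁻¹.
ω = 2π / 5.36×10^7 s = 1.17×10^-7 s⁻¹.
√((Cω)² + λ²) = √((49.9)² + 15.42²) = 52.2 W/(m²·K).
F₀ = A × √((Cω)²+λ²) = 3.988 × 52.2 = 208 W/m².

208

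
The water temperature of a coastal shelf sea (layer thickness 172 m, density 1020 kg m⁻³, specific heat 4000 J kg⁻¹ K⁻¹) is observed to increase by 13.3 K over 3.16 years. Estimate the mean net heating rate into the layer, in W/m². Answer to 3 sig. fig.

93.6

Areal heat capacity C = ρ c_p D = 1020 × 4000 × 172 = 7.02×10^8 J/(m²·K).
Required heat per unit area: Q = C ΔT = 7.02×10^8 × 13.3 = 9.33×10^9 J/m².
Flux F = Q / Δt = 9.33×10^9 / 9.97×10^7 s = 93.6 W/m².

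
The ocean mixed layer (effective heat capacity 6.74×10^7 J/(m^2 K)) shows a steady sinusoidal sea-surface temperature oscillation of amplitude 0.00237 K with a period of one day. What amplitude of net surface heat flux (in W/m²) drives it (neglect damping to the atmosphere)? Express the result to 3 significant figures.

11.6

Areal heat capacity C = 6.74×10^7 J/(m^2 K) (given).
ω = 2π / 86400 s = 7.27×10^-5 s⁻¹.
Cω = 6.74×10^7 × 7.27×10^-5 = 4900 W/(m²·K).
F₀ = A × Cω = 0.00237 × 4900 = 11.6 W/m².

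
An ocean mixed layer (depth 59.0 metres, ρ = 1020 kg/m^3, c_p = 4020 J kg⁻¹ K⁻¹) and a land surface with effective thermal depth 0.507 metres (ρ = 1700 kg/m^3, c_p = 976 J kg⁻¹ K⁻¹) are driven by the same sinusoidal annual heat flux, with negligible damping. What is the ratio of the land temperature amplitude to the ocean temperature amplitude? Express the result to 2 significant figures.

290

C_ocean = 1020 × 4020 × 59.0 = 2.42×10^8 J/(m²·K).
C_land = 1700 × 976 × 0.507 = 8.41×10^5 J/(m²·K).
Undamped amplitude ∝ 1/C, so A_land/A_ocean = C_ocean/C_land = 288.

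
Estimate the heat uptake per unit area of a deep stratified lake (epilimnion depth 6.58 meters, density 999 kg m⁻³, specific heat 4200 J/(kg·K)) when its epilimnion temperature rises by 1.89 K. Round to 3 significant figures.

Areal heat capacity C = ρ c_p D = 999 × 4200 × 6.58 = 2.76×10^7 J/(m²·K).
ΔQ = C ΔT = 2.76×10^7 × 1.89 = 5.22×10^7 J/m².

5.22×10^7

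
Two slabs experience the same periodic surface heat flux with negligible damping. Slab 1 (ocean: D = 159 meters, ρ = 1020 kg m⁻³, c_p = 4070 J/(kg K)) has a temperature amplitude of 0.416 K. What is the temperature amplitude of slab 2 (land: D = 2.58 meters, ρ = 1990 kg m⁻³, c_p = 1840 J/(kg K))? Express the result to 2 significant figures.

C_ocean = 6.60×10^8 J/(m²·K); C_land = 9.45×10^6 J/(m²·K).
A ∝ 1/C ⇒ A_land = A_ocean × C_ocean/C_land = 0.416 × 69.9 = 29.1 K.

29 K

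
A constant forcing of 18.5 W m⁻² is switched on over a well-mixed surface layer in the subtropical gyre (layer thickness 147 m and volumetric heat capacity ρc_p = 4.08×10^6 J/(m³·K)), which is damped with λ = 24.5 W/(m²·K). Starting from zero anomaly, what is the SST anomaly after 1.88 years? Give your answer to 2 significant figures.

Areal heat capacity C = ρc_p × D = 4.08×10^6 × 147 = 6.00×10^8 J m⁻² K⁻¹.
τ = C / λ = 6.00×10^8 / 24.5 = 2.45×10^7 s.
Equilibrium anomaly ΔT_eq = F / λ = 18.5 / 24.5 = 0.755 K.
t = 1.88 years = 5.93×10^7 s, so t/τ = 2.42.
ΔT(t) = ΔT_eq (1 − e^(−t/τ)) = 0.755 × (1 − e^−2.42) = 0.688 K.

0.69 K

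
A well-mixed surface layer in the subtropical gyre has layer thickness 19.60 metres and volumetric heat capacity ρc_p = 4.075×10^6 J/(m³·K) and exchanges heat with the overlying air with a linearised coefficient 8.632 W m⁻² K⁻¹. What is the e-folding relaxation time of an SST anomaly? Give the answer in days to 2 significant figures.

110 days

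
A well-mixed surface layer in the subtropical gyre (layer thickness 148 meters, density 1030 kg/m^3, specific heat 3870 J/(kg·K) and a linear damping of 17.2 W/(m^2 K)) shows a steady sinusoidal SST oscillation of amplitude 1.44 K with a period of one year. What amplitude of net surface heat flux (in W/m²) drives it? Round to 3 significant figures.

Areal heat capacity C = ρ c_p D = 1030 × 3870 × 148 = 5.90×10^8 J/(m^2 K).
ω = 2π / 3.15×10^7 s = 1.99×10^-7 s⁻¹.
√((Cω)² + λ²) = √((118)² + 17.2²) = 119 W/(m²·K).
F₀ = A × √((Cω)²+λ²) = 1.44 × 119 = 171 W/m².

171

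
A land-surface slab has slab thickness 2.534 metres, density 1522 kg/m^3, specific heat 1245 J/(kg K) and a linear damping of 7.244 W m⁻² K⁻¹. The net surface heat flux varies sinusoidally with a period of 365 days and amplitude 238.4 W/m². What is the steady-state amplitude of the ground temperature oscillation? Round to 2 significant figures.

Areal heat capacity C = ρ c_p D = 1522 × 1245 × 2.534 = 4.80×10^6 J/(m²·K).
Angular frequency ω = 2π / T = 2π / 3.15×10^7 s = 1.99×10^-7 s⁻¹.
√((Cω)² + λ²) = √((0.957)² + 7.244²) = 7.31 W/(m²·K).
Amplitude A = F₀ / √((Cω)²+λ²) = 238.4 / 7.31 = 32.6 K.

33 K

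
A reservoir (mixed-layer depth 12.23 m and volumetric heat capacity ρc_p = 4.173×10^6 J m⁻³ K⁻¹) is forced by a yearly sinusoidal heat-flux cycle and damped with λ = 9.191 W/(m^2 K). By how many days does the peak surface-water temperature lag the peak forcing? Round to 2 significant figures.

Areal heat capacity C = ρc_p × D = 4.173×10^6 × 12.23 = 5.10×10^7 J/(m^2 K).
ω = 2π / 3.15×10^7 s = 1.99×10^-7 s⁻¹.
Phase lag φ = arctan(Cω/λ) = arctan(10.2/9.191) = 0.836 rad.
Time lag = φ / ω = 0.836 / 1.99×10^-7 = 4.20×10^6 s = 48.6 days.

49 days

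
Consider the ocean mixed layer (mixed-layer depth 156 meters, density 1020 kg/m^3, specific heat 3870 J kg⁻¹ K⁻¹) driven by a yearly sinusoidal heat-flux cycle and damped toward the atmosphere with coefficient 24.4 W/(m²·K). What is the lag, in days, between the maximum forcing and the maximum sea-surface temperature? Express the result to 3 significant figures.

79.8 days

Areal heat capacity C = ρ c_p D = 1020 × 3870 × 156 = 6.16×10^8 J/(m²·K).
ω = 2π / 3.15×10^7 s = 1.99×10^-7 s⁻¹.
Phase lag φ = arctan(Cω/λ) = arctan(123/24.4) = 1.37 rad.
Time lag = φ / ω = 1.37 / 1.99×10^-7 = 6.90×10^6 s = 79.8 days.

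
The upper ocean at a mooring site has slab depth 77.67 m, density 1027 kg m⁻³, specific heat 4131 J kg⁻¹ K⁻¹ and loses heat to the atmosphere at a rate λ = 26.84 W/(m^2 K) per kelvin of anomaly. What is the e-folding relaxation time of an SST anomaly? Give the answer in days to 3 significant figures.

Areal heat capacity C = ρ c_p D = 1027 × 4131 × 77.67 = 3.30×10^8 J m⁻² K⁻¹.
Relaxation time τ = C / λ = 3.30×10^8 / 26.84 = 1.23×10^7 s.
In days: 1.23×10^7 s / (86400 s/day) = 142 days.

142 days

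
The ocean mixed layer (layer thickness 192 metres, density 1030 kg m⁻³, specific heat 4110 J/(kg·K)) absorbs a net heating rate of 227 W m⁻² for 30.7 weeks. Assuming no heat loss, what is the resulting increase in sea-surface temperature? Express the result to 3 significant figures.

5.19 K

Areal heat capacity C = ρ c_p D = 1030 × 4110 × 192 = 8.13×10^8 J m⁻² K⁻¹.
Net heat input Q = F Δt = 227 × (30.7 weeks × 6.048×10^5 s/week) = 4.21×10^9 J/m².
ΔT = Q / C = 4.21×10^9 / 8.13×10^8 = 5.19 K.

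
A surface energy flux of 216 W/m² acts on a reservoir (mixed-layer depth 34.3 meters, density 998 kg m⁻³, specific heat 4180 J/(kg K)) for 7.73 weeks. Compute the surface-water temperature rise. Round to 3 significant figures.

7.06 K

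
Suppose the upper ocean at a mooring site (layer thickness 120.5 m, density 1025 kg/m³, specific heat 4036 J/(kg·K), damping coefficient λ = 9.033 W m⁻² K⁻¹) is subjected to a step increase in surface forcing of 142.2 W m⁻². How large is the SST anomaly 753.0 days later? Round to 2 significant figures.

11 K

Areal heat capacity C = ρ c_p D = 1025 × 4036 × 120.5 = 4.98×10^8 J/(m^2 K).
τ = C / λ = 4.98×10^8 / 9.033 = 5.52×10^7 s.
Equilibrium anomaly ΔT_eq = F / λ = 142.2 / 9.033 = 15.7 K.
t = 753.0 days = 6.51×10^7 s, so t/τ = 1.18.
ΔT(t) = ΔT_eq (1 − e^(−t/τ)) = 15.7 × (1 − e^−1.18) = 10.9 K.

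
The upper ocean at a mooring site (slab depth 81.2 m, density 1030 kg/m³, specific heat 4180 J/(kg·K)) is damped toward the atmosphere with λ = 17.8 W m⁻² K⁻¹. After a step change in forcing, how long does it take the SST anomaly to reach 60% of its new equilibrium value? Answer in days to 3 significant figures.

208 days

Areal heat capacity C = ρ c_p D = 1030 × 4180 × 81.2 = 3.50×10^8 J/(m²·K).
τ = C / λ = 3.50×10^8 / 17.8 = 1.96×10^7 s.
Fraction reached: 1 − e^(−t/τ) = 0.60 ⇒ t = −τ ln(1 − 0.60) = τ × 0.916.
t = 1.80×10^7 s = 208 days.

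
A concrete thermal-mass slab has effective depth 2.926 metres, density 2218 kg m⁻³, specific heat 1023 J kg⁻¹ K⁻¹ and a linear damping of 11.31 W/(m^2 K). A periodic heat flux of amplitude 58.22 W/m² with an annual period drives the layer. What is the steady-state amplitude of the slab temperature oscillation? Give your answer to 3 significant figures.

Areal heat capacity C = ρ c_p D = 2218 × 1023 × 2.926 = 6.64×10^6 J m⁻² K⁻¹.
Angular frequency ω = 2π / T = 2π / 3.15×10^7 s = 1.99×10^-7 s⁻¹.
√((Cω)² + λ²) = √((1.32)² + 11.31²) = 11.4 W/(m²·K).
Amplitude A = F₀ / √((Cω)²+λ²) = 58.22 / 11.4 = 5.11 K.

5.11 K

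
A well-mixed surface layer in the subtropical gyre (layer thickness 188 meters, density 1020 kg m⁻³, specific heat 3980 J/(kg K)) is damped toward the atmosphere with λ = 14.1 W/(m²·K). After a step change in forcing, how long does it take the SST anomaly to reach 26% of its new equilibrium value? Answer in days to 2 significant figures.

Areal heat capacity C = ρ c_p D = 1020 × 3980 × 188 = 7.63×10^8 J/(m^2 K).
τ = C / λ = 7.63×10^8 / 14.1 = 5.41×10^7 s.
Fraction reached: 1 − e^(−t/τ) = 0.26 ⇒ t = −τ ln(1 − 0.26) = τ × 0.301.
t = 1.63×10^7 s = 189 days.

190 days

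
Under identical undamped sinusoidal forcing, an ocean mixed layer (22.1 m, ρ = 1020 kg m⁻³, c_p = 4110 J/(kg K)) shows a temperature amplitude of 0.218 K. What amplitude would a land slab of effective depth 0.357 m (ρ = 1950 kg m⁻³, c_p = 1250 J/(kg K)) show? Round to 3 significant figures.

23.2 K

C_ocean = 9.26×10^7 J/(m²·K); C_land = 8.70×10^5 J/(m²·K).
A ∝ 1/C ⇒ A_land = A_ocean × C_ocean/C_land = 0.218 × 106 = 23.2 K.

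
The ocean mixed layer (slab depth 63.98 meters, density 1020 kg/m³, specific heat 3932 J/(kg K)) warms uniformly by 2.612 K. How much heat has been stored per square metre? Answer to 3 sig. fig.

Areal heat capacity C = ρ c_p D = 1020 × 3932 × 63.98 = 2.57×10^8 J/(m^2 K).
ΔQ = C ΔT = 2.57×10^8 × 2.612 = 6.70×10^8 J/m².

6.70×10^8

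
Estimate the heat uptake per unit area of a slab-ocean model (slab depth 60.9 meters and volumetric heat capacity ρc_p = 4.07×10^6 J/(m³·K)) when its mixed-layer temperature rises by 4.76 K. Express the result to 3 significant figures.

1.18×10^9

Areal heat capacity C = ρc_p × D = 4.07×10^6 × 60.9 = 2.48×10^8 J/(m²·K).
ΔQ = C ΔT = 2.48×10^8 × 4.76 = 1.18×10^9 J/m².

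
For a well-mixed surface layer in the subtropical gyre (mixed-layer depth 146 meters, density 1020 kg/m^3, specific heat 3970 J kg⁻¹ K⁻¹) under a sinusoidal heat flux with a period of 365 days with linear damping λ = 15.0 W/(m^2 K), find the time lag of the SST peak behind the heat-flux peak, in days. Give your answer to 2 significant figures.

84 days

Areal heat capacity C = ρ c_p D = 1020 × 3970 × 146 = 5.91×10^8 J/(m²·K).
ω = 2π / 3.15×10^7 s = 1.99×10^-7 s⁻¹.
Phase lag φ = arctan(Cω/λ) = arctan(118/15.0) = 1.44 rad.
Time lag = φ / ω = 1.44 / 1.99×10^-7 = 7.25×10^6 s = 83.9 days.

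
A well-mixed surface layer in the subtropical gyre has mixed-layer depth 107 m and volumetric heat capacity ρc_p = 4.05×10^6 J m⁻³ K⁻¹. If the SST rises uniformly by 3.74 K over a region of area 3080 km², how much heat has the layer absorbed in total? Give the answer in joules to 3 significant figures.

4.99×10^18 J

Areal heat capacity C = ρc_p × D = 4.05×10^6 × 107 = 4.33×10^8 J/(m^2 K).
Heat per unit area: q = C ΔT = 4.33×10^8 × 3.74 = 1.62×10^9 J/m².
Total heat: Q = q × A = 1.62×10^9 × (3080 × 10⁶ m²) = 4.99×10^18 J.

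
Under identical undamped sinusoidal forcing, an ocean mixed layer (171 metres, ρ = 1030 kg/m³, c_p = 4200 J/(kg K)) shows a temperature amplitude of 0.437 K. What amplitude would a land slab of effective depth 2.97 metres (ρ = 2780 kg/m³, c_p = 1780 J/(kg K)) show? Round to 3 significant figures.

22.0 K

C_ocean = 7.40×10^8 J/(m²·K); C_land = 1.47×10^7 J/(m²·K).
A ∝ 1/C ⇒ A_land = A_ocean × C_ocean/C_land = 0.437 × 50.3 = 22.0 K.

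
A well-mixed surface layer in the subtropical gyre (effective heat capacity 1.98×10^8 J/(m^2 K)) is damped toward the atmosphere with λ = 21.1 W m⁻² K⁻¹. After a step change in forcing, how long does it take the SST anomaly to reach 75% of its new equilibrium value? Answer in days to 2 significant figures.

150 days

Areal heat capacity C = 1.98×10^8 J/(m^2 K) (given).
τ = C / λ = 1.98×10^8 / 21.1 = 9.38×10^6 s.
Fraction reached: 1 − e^(−t/τ) = 0.75 ⇒ t = −τ ln(1 − 0.75) = τ × 1.39.
t = 1.30×10^7 s = 151 days.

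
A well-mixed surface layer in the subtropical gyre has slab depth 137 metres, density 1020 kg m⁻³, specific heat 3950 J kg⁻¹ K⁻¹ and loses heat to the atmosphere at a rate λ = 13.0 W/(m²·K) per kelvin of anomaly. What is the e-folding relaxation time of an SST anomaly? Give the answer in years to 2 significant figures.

1.3 years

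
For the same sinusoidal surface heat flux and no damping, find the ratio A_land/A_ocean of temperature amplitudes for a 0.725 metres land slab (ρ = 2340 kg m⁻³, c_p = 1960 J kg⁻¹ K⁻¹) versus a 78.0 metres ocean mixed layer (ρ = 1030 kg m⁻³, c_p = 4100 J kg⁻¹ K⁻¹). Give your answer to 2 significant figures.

99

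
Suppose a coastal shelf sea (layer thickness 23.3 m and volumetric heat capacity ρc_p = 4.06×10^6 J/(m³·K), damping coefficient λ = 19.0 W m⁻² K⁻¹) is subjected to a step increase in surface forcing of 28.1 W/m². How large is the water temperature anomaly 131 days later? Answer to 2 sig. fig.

1.3 K

Areal heat capacity C = ρc_p × D = 4.06×10^6 × 23.3 = 9.46×10^7 J/(m^2 K).
τ = C / λ = 9.46×10^7 / 19.0 = 4.98×10^6 s.
Equilibrium anomaly ΔT_eq = F / λ = 28.1 / 19.0 = 1.48 K.
t = 131 days = 1.13×10^7 s, so t/τ = 2.27.
ΔT(t) = ΔT_eq (1 − e^(−t/τ)) = 1.48 × (1 − e^−2.27) = 1.33 K.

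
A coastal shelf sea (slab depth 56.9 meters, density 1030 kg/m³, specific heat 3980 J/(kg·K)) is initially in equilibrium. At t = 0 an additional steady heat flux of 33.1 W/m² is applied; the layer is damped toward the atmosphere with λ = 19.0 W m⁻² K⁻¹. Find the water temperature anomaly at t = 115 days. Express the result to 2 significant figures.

0.97 K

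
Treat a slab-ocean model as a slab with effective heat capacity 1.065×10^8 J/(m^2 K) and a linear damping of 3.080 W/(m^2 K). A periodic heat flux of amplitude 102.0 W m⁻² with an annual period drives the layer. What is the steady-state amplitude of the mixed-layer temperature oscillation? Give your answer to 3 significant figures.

4.76 K

Areal heat capacity C = 1.065×10^8 J/(m^2 K) (given).
Angular frequency ω = 2π / T = 2π / 3.15×10^7 s = 1.99×10^-7 s⁻¹.
√((Cω)² + λ²) = √((21.2)² + 3.080²) = 21.4 W/(m²·K).
Amplitude A = F₀ / √((Cω)²+λ²) = 102.0 / 21.4 = 4.76 K.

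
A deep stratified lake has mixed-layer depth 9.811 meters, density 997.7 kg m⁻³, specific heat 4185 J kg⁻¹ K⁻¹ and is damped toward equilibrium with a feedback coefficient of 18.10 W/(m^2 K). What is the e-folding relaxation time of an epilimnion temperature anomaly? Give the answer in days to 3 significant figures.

26.2 days

Areal heat capacity C = ρ c_p D = 997.7 × 4185 × 9.811 = 4.10×10^7 J m⁻² K⁻¹.
Relaxation time τ = C / λ = 4.10×10^7 / 18.10 = 2.26×10^6 s.
In days: 2.26×10^6 s / (86400 s/day) = 26.2 days.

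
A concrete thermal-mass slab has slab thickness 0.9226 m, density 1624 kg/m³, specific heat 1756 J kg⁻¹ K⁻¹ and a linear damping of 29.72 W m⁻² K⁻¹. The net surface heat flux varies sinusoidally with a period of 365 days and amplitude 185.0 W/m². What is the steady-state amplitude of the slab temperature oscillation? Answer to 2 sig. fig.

Areal heat capacity C = ρ c_p D = 1624 × 1756 × 0.9226 = 2.63×10^6 J/(m²·K).
Angular frequency ω = 2π / T = 2π / 3.15×10^7 s = 1.99×10^-7 s⁻¹.
√((Cω)² + λ²) = √((0.524)² + 29.72²) = 29.7 W/(m²·K).
Amplitude A = F₀ / √((Cω)²+λ²) = 185.0 / 29.7 = 6.22 K.

6.2 K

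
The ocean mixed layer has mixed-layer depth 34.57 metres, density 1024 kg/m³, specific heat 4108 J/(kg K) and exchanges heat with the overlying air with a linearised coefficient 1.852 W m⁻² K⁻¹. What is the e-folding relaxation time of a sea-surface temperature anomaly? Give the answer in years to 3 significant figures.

Areal heat capacity C = ρ c_p D = 1024 × 4108 × 34.57 = 1.45×10^8 J/(m^2 K).
Relaxation time τ = C / λ = 1.45×10^8 / 1.852 = 7.85×10^7 s.
In years: 7.85×10^7 s / (3.156×10^7 s/year) = 2.49 years.

2.49 years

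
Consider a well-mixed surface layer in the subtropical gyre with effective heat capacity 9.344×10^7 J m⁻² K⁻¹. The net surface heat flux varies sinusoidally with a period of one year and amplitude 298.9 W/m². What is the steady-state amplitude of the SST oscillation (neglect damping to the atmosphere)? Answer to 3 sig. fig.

16.1 K

Areal heat capacity C = 9.344×10^7 J m⁻² K⁻¹ (given).
Angular frequency ω = 2π / T = 2π / 3.15×10^7 s = 1.99×10^-7 s⁻¹.
Cω = 9.34×10^7 × 1.99×10^-7 = 18.6 W/(m²·K).
Amplitude A = F₀ / (Cω) = 298.9 / 18.6 = 16.1 K.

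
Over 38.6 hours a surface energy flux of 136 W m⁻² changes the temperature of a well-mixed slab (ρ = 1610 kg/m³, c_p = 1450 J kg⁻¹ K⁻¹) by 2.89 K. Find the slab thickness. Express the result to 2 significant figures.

Heat input Q = F Δt = 136 × 1.39×10^5 s = 1.89×10^7 J/m².
Required areal heat capacity C = Q / ΔT = 6.54×10^6 J/(m²·K).
Depth D = C / (ρ c_p) = 6.54×10^6 / (1610 × 1450) = 2.80 m.

2.8 m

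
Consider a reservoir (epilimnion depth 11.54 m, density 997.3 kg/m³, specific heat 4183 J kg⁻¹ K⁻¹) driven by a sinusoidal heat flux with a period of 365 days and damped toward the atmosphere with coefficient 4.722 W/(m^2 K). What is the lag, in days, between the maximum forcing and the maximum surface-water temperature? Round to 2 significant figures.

65 days

Areal heat capacity C = ρ c_p D = 997.3 × 4183 × 11.54 = 4.81×10^7 J/(m^2 K).
ω = 2π / 3.15×10^7 s = 1.99×10^-7 s⁻¹.
Phase lag φ = arctan(Cω/λ) = arctan(9.59/4.722) = 1.11 rad.
Time lag = φ / ω = 1.11 / 1.99×10^-7 = 5.59×10^6 s = 64.7 days.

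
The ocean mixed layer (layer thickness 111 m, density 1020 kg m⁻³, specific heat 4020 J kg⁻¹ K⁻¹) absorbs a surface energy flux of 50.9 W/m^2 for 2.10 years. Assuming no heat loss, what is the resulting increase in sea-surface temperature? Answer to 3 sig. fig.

Areal heat capacity C = ρ c_p D = 1020 × 4020 × 111 = 4.55×10^8 J m⁻² K⁻¹.
Net heat input Q = F Δt = 50.9 × (2.10 years × 3.156×10^7 s/year) = 3.37×10^9 J/m².
ΔT = Q / C = 3.37×10^9 / 4.55×10^8 = 7.41 K.

7.41 K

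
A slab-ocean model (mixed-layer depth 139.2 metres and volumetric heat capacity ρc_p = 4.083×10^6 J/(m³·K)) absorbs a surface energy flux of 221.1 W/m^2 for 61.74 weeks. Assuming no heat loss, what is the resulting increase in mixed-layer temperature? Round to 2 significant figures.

15 K

Areal heat capacity C = ρc_p × D = 4.083×10^6 × 139.2 = 5.68×10^8 J/(m^2 K).
Net heat input Q = F Δt = 221.1 × (61.74 weeks × 6.048×10^5 s/week) = 8.26×10^9 J/m².
ΔT = Q / C = 8.26×10^9 / 5.68×10^8 = 14.5 K.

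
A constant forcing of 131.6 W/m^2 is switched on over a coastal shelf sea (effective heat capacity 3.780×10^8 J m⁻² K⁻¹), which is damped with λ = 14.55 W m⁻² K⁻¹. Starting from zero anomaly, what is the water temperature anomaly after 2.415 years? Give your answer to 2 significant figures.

8.6 K

Areal heat capacity C = 3.780×10^8 J m⁻² K⁻¹ (given).
τ = C / λ = 3.78×10^8 / 14.55 = 2.60×10^7 s.
Equilibrium anomaly ΔT_eq = F / λ = 131.6 / 14.55 = 9.04 K.
t = 2.415 years = 7.62×10^7 s, so t/τ = 2.93.
ΔT(t) = ΔT_eq (1 − e^(−t/τ)) = 9.04 × (1 − e^−2.93) = 8.56 K.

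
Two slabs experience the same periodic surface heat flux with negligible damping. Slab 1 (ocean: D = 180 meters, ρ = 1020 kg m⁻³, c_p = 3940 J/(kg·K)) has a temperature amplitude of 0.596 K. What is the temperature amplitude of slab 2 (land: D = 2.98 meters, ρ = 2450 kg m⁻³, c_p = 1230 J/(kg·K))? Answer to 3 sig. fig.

C_ocean = 7.23×10^8 J/(m²·K); C_land = 8.98×10^6 J/(m²·K).
A ∝ 1/C ⇒ A_land = A_ocean × C_ocean/C_land = 0.596 × 80.6 = 48.0 K.

48.0 K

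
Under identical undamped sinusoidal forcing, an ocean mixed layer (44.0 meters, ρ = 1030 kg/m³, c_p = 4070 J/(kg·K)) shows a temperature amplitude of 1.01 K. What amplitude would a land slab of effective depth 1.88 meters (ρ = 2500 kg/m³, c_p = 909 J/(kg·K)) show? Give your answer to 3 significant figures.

C_ocean = 1.84×10^8 J/(m²·K); C_land = 4.27×10^6 J/(m²·K).
A ∝ 1/C ⇒ A_land = A_ocean × C_ocean/C_land = 1.01 × 43.2 = 43.6 K.

43.6 K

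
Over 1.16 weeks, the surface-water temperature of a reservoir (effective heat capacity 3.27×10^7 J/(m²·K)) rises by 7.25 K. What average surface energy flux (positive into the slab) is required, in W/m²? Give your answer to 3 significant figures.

338

Areal heat capacity C = 3.27×10^7 J/(m²·K) (given).
Required heat per unit area: Q = C ΔT = 3.27×10^7 × 7.25 = 2.37×10^8 J/m².
Flux F = Q / Δt = 2.37×10^8 / 7.02×10^5 s = 338 W/m².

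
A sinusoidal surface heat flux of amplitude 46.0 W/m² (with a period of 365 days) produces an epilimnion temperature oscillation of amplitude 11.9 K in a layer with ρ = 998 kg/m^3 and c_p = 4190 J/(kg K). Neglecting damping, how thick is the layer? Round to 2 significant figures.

4.6 m

ω = 2π / 3.15×10^7 s = 1.99×10^-7 s⁻¹.
Required C = F₀ / (A ω) = 46.0 / (11.9 × 1.99×10^-7) = 1.94×10^7 J/(m²·K).
D = C / (ρ c_p) = 1.94×10^7 / (998 × 4190) = 4.64 m.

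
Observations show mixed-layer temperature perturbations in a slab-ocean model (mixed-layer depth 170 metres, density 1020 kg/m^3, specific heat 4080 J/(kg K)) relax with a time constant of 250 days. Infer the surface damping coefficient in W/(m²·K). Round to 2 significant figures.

Areal heat capacity C = ρ c_p D = 1020 × 4080 × 170 = 7.07×10^8 J m⁻² K⁻¹.
τ = 250 days = 2.16×10^7 s.
λ = C / τ = 7.07×10^8 / 2.16×10^7 = 32.8 W/(m²·K).

33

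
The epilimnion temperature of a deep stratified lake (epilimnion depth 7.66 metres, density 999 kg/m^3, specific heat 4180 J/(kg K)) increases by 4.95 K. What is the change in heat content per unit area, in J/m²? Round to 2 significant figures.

Areal heat capacity C = ρ c_p D = 999 × 4180 × 7.66 = 3.20×10^7 J m⁻² K⁻¹.
ΔQ = C ΔT = 3.20×10^7 × 4.95 = 1.58×10^8 J/m².

1.6×10^8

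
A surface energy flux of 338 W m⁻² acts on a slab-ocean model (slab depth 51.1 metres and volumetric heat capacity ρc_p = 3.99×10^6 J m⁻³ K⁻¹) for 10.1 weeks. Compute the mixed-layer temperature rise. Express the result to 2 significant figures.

10 K

Areal heat capacity C = ρc_p × D = 3.99×10^6 × 51.1 = 2.04×10^8 J/(m²·K).
Net heat input Q = F Δt = 338 × (10.1 weeks × 6.048×10^5 s/week) = 2.06×10^9 J/m².
ΔT = Q / C = 2.06×10^9 / 2.04×10^8 = 10.1 K.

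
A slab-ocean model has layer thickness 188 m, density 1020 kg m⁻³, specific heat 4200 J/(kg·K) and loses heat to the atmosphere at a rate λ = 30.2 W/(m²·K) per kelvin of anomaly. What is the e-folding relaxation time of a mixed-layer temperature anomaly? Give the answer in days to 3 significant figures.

Areal heat capacity C = ρ c_p D = 1020 × 4200 × 188 = 8.05×10^8 J/(m^2 K).
Relaxation time τ = C / λ = 8.05×10^8 / 30.2 = 2.67×10^7 s.
In days: 2.67×10^7 s / (86400 s/day) = 309 days.

309 days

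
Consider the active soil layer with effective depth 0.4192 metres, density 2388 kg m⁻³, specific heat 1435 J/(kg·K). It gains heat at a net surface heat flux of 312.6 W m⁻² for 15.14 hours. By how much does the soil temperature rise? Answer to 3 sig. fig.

Areal heat capacity C = ρ c_p D = 2388 × 1435 × 0.4192 = 1.44×10^6 J m⁻² K⁻¹.
Net heat input Q = F Δt = 312.6 × (15.14 hours × 3600 s/hour) = 1.70×10^7 J/m².
ΔT = Q / C = 1.70×10^7 / 1.44×10^6 = 11.9 K.

11.9 K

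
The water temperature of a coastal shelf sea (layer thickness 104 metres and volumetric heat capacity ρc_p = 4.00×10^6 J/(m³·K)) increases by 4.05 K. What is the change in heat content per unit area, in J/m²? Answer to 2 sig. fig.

1.7×10^9

Areal heat capacity C = ρc_p × D = 4.00×10^6 × 104 = 4.16×10^8 J/(m^2 K).
ΔQ = C ΔT = 4.16×10^8 × 4.05 = 1.68×10^9 J/m².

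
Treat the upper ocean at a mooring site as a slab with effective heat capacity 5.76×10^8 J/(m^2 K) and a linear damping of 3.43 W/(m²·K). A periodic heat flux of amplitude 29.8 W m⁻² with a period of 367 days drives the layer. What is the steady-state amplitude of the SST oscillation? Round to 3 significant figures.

Areal heat capacity C = 5.76×10^8 J/(m^2 K) (given).
Angular frequency ω = 2π / T = 2π / 3.17×10^7 s = 1.98×10^-7 s⁻¹.
√((Cω)² + λ²) = √((114)² + 3.43²) = 114 W/(m²·K).
Amplitude A = F₀ / √((Cω)²+λ²) = 29.8 / 114 = 0.261 K.

0.261 K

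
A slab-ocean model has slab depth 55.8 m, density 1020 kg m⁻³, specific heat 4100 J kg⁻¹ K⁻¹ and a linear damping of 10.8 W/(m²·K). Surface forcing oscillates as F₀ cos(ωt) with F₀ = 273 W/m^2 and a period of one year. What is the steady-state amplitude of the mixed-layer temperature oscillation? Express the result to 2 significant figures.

5.7 K

Areal heat capacity C = ρ c_p D = 1020 × 4100 × 55.8 = 2.33×10^8 J/(m²·K).
Angular frequency ω = 2π / T = 2π / 3.15×10^7 s = 1.99×10^-7 s⁻¹.
√((Cω)² + λ²) = √((46.5)² + 10.8²) = 47.7 W/(m²·K).
Amplitude A = F₀ / √((Cω)²+λ²) = 273 / 47.7 = 5.72 K.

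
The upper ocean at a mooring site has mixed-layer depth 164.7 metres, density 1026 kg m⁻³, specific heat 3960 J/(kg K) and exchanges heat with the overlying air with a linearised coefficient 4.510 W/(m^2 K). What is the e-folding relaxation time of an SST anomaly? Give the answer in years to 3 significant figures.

4.70 years

Areal heat capacity C = ρ c_p D = 1026 × 3960 × 164.7 = 6.69×10^8 J/(m^2 K).
Relaxation time τ = C / λ = 6.69×10^8 / 4.510 = 1.48×10^8 s.
In years: 1.48×10^8 s / (3.156×10^7 s/year) = 4.70 years.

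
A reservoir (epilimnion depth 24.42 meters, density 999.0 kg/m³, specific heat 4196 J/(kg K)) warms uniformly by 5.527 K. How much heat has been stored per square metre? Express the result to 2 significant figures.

Areal heat capacity C = ρ c_p D = 999.0 × 4196 × 24.42 = 1.02×10^8 J/(m²·K).
ΔQ = C ΔT = 1.02×10^8 × 5.527 = 5.66×10^8 J/m².

5.7×10^8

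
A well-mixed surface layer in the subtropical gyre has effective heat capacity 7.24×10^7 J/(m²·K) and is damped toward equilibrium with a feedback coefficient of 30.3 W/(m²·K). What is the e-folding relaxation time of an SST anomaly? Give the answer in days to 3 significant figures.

Areal heat capacity C = 7.24×10^7 J/(m²·K) (given).
Relaxation time τ = C / λ = 7.24×10^7 / 30.3 = 2.39×10^6 s.
In days: 2.39×10^6 s / (86400 s/day) = 27.7 days.

27.7 days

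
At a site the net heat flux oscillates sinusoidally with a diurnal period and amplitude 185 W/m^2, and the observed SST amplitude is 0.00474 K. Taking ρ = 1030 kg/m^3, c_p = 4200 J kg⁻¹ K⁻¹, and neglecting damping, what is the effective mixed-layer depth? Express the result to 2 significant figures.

120 m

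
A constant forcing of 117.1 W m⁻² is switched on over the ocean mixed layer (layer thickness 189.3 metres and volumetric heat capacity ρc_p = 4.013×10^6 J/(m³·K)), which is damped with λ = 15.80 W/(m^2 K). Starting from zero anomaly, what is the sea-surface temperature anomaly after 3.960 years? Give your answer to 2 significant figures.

Areal heat capacity C = ρc_p × D = 4.013×10^6 × 189.3 = 7.60×10^8 J m⁻² K⁻¹.
τ = C / λ = 7.60×10^8 / 15.80 = 4.81×10^7 s.
Equilibrium anomaly ΔT_eq = F / λ = 117.1 / 15.80 = 7.41 K.
t = 3.960 years = 1.25×10^8 s, so t/τ = 2.60.
ΔT(t) = ΔT_eq (1 − e^(−t/τ)) = 7.41 × (1 − e^−2.60) = 6.86 K.

6.9 K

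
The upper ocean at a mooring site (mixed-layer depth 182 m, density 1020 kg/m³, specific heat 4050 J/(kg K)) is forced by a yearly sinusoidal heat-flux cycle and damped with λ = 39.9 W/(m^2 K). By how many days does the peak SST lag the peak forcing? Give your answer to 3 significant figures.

76.1 days

Areal heat capacity C = ρ c_p D = 1020 × 4050 × 182 = 7.52×10^8 J m⁻² K⁻¹.
ω = 2π / 3.15×10^7 s = 1.99×10^-7 s⁻¹.
Phase lag φ = arctan(Cω/λ) = arctan(150/39.9) = 1.31 rad.
Time lag = φ / ω = 1.31 / 1.99×10^-7 = 6.58×10^6 s = 76.1 days.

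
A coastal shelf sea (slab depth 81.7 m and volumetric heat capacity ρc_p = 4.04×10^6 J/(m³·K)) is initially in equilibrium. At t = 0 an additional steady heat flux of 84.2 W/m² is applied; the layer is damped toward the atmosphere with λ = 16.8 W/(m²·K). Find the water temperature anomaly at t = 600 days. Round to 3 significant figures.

4.65 K

Areal heat capacity C = ρc_p × D = 4.04×10^6 × 81.7 = 3.30×10^8 J m⁻² K⁻¹.
τ = C / λ = 3.30×10^8 / 16.8 = 1.96×10^7 s.
Equilibrium anomaly ΔT_eq = F / λ = 84.2 / 16.8 = 5.01 K.
t = 600 days = 5.18×10^7 s, so t/τ = 2.64.
ΔT(t) = ΔT_eq (1 − e^(−t/τ)) = 5.01 × (1 − e^−2.64) = 4.65 K.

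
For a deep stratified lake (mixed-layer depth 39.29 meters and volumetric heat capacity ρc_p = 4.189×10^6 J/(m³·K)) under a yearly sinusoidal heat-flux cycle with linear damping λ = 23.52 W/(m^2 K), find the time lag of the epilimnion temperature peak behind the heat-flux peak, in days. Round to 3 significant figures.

55.1 days

Areal heat capacity C = ρc_p × D = 4.189×10^6 × 39.29 = 1.65×10^8 J m⁻² K⁻¹.
ω = 2π / 3.15×10^7 s = 1.99×10^-7 s⁻¹.
Phase lag φ = arctan(Cω/λ) = arctan(32.8/23.52) = 0.949 rad.
Time lag = φ / ω = 0.949 / 1.99×10^-7 = 4.76×10^6 s = 55.1 days.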